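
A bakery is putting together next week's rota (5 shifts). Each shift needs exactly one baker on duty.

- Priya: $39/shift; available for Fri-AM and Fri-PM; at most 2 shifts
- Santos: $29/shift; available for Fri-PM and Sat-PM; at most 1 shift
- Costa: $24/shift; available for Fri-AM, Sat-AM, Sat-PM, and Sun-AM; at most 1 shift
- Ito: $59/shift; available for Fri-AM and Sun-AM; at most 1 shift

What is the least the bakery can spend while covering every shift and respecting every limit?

Sat-AM can only be covered by Costa, so that assignment is forced.
Picking the cheapest available baker for each shift independently would cost $125, but that ignores the shift limits.
An optimal schedule: Fri-AM→Priya, Fri-PM→Priya, Sat-AM→Costa, Sat-PM→Santos, Sun-AM→Ito.
Total: 39 + 39 + 24 + 29 + 59 = $190.

$190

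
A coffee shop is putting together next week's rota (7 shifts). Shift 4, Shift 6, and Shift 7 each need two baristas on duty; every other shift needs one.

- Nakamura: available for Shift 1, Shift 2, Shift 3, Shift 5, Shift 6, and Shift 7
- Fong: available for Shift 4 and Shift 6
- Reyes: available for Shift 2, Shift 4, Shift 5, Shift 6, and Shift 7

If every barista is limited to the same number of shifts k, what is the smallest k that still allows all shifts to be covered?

With 3 baristas and 10 worker-slots to fill, someone must work at least ⌈10/3⌉ = 4 shifts, so k ≥ 4.
k = 4 works: Shift 1→Nakamura, Shift 2→Nakamura, Shift 3→Nakamura, Shift 4→Fong+Reyes, Shift 5→Reyes, Shift 6→Fong+Reyes, Shift 7→Nakamura+Reyes.
Loads: Nakamura 4, Fong 2, Reyes 4 — all ≤ 4.

4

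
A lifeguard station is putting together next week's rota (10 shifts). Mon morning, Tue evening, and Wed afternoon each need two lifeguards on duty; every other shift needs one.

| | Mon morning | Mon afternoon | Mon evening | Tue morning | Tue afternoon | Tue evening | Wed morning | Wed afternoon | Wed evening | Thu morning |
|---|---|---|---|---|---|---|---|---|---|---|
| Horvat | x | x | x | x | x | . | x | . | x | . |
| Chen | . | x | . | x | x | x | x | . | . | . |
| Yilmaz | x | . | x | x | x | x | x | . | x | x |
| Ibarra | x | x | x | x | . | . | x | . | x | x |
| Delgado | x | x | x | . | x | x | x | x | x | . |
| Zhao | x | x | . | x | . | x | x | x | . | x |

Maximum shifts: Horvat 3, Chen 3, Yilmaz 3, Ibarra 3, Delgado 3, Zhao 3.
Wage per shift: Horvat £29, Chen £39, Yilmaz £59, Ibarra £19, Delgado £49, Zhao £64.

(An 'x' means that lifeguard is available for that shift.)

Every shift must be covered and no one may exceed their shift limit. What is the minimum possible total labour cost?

£472

Wed afternoon can only be covered by Delgado and Zhao, so that assignment is forced.
Picking the cheapest available lifeguard for each shift independently would cost £392, but that ignores the shift limits.
An optimal schedule: Mon morning→Horvat+Delgado, Mon afternoon→Horvat, Mon evening→Ibarra, Tue morning→Chen, Tue afternoon→Horvat, Tue evening→Chen+Delgado, Wed morning→Chen, Wed afternoon→Delgado+Zhao, Wed evening→Ibarra, Thu morning→Ibarra.
Total: 29 + 49 + 29 + 19 + 39 + 29 + 39 + 49 + 39 + 49 + 64 + 19 + 19 = £472.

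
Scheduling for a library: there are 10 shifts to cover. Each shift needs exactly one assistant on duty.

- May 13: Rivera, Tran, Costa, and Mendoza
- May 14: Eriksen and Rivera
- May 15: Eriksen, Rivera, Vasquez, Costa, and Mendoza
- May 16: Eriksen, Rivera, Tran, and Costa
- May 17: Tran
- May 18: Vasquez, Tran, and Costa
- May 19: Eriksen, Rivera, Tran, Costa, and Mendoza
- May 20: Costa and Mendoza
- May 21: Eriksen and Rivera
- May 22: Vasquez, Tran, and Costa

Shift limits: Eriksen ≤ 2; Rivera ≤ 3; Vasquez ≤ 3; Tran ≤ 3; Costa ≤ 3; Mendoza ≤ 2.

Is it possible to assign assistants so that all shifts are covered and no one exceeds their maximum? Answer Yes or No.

Yes

May 17 can only be covered by Tran, so that assignment is forced.
One valid schedule: May 13→Rivera, May 14→Eriksen, May 15→Rivera, May 16→Rivera, May 17→Tran, May 18→Vasquez, May 19→Tran, May 20→Costa, May 21→Eriksen, May 22→Vasquez.
Loads: Eriksen 2/2, Rivera 3/3, Vasquez 2/3, Tran 2/3, Costa 1/3, Mendoza 0/2 — all within limits.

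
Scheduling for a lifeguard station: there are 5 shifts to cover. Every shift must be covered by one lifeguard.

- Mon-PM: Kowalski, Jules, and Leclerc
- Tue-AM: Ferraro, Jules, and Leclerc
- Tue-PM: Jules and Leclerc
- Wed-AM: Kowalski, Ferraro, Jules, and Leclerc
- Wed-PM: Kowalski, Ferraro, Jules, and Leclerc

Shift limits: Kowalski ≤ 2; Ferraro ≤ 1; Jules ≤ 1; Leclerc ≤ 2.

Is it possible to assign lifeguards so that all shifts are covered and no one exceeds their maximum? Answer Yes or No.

One valid schedule: Mon-PM→Kowalski, Tue-AM→Ferraro, Tue-PM→Jules, Wed-AM→Kowalski, Wed-PM→Leclerc.
Loads: Kowalski 2/2, Ferraro 1/1, Jules 1/1, Leclerc 1/2 — all within limits.

Yes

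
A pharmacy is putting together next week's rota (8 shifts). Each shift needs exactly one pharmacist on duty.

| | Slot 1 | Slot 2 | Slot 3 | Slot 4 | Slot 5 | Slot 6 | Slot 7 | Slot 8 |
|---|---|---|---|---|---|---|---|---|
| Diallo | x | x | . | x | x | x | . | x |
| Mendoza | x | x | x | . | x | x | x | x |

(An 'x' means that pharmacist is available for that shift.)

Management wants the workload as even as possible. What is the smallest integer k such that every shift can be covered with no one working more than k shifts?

With 2 pharmacists and 8 worker-slots to fill, someone must work at least ⌈8/2⌉ = 4 shifts, so k ≥ 4.
k = 4 works: Slot 1→Diallo, Slot 2→Diallo, Slot 3→Mendoza, Slot 4→Diallo, Slot 5→Diallo, Slot 6→Mendoza, Slot 7→Mendoza, Slot 8→Mendoza.
Loads: Diallo 4, Mendoza 4 — all ≤ 4.

4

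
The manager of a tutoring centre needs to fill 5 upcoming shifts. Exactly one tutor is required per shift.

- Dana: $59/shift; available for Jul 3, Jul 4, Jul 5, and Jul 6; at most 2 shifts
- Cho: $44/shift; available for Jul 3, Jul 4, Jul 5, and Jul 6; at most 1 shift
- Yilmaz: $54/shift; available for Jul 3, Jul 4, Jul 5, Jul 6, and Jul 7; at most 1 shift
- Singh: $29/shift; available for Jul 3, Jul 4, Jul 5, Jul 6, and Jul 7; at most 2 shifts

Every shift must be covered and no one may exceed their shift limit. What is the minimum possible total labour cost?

Picking the cheapest available tutor for each shift independently would cost $145, but that ignores the shift limits.
An optimal schedule: Jul 3→Singh, Jul 4→Cho, Jul 5→Yilmaz, Jul 6→Dana, Jul 7→Singh.
Total: 29 + 44 + 54 + 59 + 29 = $215.

$215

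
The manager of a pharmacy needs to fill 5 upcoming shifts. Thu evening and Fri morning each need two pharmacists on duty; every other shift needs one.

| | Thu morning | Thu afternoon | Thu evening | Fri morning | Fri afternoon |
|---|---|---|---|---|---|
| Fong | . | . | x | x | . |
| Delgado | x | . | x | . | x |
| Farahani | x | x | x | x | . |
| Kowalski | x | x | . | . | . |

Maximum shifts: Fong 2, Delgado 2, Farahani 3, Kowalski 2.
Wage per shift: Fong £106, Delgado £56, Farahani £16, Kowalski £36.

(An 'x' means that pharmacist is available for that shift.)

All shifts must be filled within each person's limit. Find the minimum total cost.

Fri morning can only be covered by Fong and Farahani, so that assignment is forced.
Fri afternoon can only be covered by Delgado, so that assignment is forced.
Picking the cheapest available pharmacist for each shift independently would cost £282, but that ignores the shift limits.
An optimal schedule: Thu morning→Kowalski, Thu afternoon→Farahani, Thu evening→Farahani+Delgado, Fri morning→Farahani+Fong, Fri afternoon→Delgado.
Total: 36 + 16 + 16 + 56 + 16 + 106 + 56 = £302.

£302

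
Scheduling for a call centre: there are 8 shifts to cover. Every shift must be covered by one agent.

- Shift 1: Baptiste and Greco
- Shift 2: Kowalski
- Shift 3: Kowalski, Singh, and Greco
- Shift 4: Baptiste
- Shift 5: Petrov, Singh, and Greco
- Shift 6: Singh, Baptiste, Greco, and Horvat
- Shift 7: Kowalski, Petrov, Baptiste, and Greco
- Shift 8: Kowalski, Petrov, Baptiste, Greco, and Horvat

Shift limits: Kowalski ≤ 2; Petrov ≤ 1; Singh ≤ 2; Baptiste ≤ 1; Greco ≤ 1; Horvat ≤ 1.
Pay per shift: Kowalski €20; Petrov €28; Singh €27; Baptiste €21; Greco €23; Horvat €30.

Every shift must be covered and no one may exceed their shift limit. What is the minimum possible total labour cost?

€196

Shift 2 can only be covered by Kowalski, so that assignment is forced.
Shift 4 can only be covered by Baptiste, so that assignment is forced.
Picking the cheapest available agent for each shift independently would cost €166, but that ignores the shift limits.
An optimal schedule: Shift 1→Greco, Shift 2→Kowalski, Shift 3→Kowalski, Shift 4→Baptiste, Shift 5→Singh, Shift 6→Singh, Shift 7→Petrov, Shift 8→Horvat.
Total: 23 + 20 + 20 + 21 + 27 + 27 + 28 + 30 = €196.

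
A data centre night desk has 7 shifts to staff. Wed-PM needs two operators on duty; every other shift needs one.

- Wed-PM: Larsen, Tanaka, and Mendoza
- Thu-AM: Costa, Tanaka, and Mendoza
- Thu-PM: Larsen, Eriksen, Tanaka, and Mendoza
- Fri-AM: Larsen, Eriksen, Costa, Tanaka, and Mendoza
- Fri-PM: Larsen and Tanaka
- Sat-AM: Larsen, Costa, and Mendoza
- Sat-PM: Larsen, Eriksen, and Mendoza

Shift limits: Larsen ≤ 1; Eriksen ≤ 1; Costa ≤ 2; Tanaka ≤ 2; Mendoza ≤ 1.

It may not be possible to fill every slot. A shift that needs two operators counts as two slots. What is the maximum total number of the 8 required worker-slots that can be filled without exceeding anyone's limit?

7

Total capacity across all operators is 1+1+2+2+1 = 7, and 8 slots are needed, so at most 7 can be filled.
An assignment achieving 7: Wed-PM→Tanaka+Mendoza, Thu-AM→Costa, Thu-PM→Tanaka, Fri-PM→Larsen, Sat-AM→Costa, Sat-PM→Eriksen.
Loads: Larsen 1/1, Eriksen 1/1, Costa 2/2, Tanaka 2/2, Mendoza 1/1.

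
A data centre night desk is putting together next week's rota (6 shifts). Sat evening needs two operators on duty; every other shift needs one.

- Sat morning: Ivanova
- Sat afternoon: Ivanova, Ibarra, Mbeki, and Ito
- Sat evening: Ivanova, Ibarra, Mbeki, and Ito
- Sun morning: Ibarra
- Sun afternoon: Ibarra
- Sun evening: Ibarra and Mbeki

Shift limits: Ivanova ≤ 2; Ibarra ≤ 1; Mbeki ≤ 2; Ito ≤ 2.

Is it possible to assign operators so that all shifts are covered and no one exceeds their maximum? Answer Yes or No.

Total capacity is 7 and 7 slots are needed, so capacity alone doesn't rule it out.
Shifts {Sun morning, Sun afternoon} need 2 worker-slots in total, but the operators available for any of those shifts (Ibarra) can supply at most 1 among them. So no valid schedule exists.

No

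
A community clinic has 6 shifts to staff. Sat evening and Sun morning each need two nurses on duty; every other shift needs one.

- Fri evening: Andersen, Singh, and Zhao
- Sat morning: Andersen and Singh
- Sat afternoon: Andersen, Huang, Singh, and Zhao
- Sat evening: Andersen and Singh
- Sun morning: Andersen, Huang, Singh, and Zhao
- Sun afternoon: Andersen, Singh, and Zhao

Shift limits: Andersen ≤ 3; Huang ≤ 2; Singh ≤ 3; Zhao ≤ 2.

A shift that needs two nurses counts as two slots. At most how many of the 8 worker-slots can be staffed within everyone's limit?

Total capacity across all nurses is 3+2+3+2 = 10, and 8 slots are needed, so at most 8 can be filled.
An assignment achieving 8: Fri evening→Andersen, Sat morning→Andersen, Sat afternoon→Huang, Sat evening→Andersen+Singh, Sun morning→Huang+Singh, Sun afternoon→Singh.
Loads: Andersen 3/3, Huang 2/2, Singh 3/3, Zhao 0/2.

8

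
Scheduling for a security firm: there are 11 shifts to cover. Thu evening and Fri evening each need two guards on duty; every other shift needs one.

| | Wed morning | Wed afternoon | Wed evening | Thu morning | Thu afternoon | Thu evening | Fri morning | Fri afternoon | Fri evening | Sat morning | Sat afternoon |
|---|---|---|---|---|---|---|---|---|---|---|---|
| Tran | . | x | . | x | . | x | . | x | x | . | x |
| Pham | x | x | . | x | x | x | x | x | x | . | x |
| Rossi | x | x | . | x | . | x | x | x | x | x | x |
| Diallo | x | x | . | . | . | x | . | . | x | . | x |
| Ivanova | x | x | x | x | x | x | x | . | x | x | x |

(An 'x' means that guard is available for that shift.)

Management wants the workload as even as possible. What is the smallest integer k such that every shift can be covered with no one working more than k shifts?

With 5 guards and 13 worker-slots to fill, someone must work at least ⌈13/5⌉ = 3 shifts, so k ≥ 3.
k = 3 works: Wed morning→Pham, Wed afternoon→Tran, Wed evening→Ivanova, Thu morning→Tran, Thu afternoon→Pham, Thu evening→Rossi+Diallo, Fri morning→Pham, Fri afternoon→Tran, Fri evening→Diallo+Ivanova, Sat morning→Rossi, Sat afternoon→Rossi.
Loads: Tran 3, Pham 3, Rossi 3, Diallo 2, Ivanova 2 — all ≤ 3.

3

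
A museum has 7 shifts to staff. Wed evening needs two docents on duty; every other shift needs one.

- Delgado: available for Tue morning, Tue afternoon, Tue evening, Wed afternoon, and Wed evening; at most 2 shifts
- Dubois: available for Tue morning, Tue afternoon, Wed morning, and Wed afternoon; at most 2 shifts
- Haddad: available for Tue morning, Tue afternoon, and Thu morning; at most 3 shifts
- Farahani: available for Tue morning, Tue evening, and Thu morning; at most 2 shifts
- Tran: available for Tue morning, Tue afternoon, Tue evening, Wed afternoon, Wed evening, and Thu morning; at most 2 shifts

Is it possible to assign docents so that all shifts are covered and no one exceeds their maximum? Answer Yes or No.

Yes

Wed morning can only be covered by Dubois, so that assignment is forced.
Wed evening can only be covered by Delgado and Tran, so that assignment is forced.
One valid schedule: Tue morning→Haddad, Tue afternoon→Haddad, Tue evening→Delgado, Wed morning→Dubois, Wed afternoon→Dubois, Wed evening→Delgado+Tran, Thu morning→Haddad.
Loads: Delgado 2/2, Dubois 2/2, Haddad 3/3, Farahani 0/2, Tran 1/2 — all within limits.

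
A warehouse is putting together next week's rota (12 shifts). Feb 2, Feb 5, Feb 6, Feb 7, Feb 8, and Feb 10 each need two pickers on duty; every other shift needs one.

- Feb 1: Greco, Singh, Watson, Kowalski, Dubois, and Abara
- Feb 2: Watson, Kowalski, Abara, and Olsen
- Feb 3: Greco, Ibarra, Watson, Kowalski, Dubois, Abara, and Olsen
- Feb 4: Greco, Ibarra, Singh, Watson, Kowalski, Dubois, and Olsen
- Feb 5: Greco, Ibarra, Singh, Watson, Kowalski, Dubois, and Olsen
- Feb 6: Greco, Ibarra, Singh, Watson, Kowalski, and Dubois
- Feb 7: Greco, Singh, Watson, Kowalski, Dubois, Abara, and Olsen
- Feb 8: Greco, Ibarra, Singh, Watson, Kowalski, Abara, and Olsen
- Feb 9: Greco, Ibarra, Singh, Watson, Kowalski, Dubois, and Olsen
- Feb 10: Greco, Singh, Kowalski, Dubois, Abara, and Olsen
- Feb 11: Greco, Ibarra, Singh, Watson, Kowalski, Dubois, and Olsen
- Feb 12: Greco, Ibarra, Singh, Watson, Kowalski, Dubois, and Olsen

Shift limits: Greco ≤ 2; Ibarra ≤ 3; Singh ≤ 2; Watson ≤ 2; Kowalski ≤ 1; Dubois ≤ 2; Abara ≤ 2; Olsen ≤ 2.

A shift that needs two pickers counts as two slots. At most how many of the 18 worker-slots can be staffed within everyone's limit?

16

Total capacity across all pickers is 2+3+2+2+1+2+2+2 = 16, and 18 slots are needed, so at most 16 can be filled.
An assignment achieving 16: Feb 1→Greco, Feb 2→Watson+Kowalski, Feb 3→Ibarra, Feb 4→Ibarra, Feb 5→Singh+Watson, Feb 6→Greco+Ibarra, Feb 7→Dubois+Abara, Feb 8→Abara+Olsen, Feb 9→Olsen, Feb 10→Singh+Dubois.
Loads: Greco 2/2, Ibarra 3/3, Singh 2/2, Watson 2/2, Kowalski 1/1, Dubois 2/2, Abara 2/2, Olsen 2/2.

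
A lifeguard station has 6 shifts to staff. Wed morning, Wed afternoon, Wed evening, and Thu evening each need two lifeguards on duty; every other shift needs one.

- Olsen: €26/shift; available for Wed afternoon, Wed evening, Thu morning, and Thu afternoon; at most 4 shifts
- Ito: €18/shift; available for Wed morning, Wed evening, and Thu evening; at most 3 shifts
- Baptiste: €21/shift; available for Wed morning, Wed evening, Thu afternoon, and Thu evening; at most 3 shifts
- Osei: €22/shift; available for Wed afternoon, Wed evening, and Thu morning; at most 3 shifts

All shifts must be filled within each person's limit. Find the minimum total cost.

Wed morning can only be covered by Ito and Baptiste, so that assignment is forced.
Wed afternoon can only be covered by Olsen and Osei, so that assignment is forced.
Thu evening can only be covered by Ito and Baptiste, so that assignment is forced.
Picking the cheapest available lifeguard for each shift independently would cost €208, but that ignores the shift limits.
An optimal schedule: Wed morning→Ito+Baptiste, Wed afternoon→Osei+Olsen, Wed evening→Ito+Osei, Thu morning→Osei, Thu afternoon→Baptiste, Thu evening→Ito+Baptiste.
Total: 18 + 21 + 22 + 26 + 18 + 22 + 22 + 21 + 18 + 21 = €209.

€209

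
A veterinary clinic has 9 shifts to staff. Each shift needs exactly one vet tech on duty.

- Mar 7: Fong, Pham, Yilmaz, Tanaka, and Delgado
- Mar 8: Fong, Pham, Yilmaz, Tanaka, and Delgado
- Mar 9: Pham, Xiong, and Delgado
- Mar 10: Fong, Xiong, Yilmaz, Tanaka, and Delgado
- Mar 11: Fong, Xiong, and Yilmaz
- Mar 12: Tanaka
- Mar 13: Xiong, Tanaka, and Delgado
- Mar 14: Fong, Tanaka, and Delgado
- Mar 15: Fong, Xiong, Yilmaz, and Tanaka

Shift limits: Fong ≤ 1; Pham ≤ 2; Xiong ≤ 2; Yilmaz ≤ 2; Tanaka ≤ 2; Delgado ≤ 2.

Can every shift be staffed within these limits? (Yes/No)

Yes

Mar 12 can only be covered by Tanaka, so that assignment is forced.
One valid schedule: Mar 7→Pham, Mar 8→Yilmaz, Mar 9→Pham, Mar 10→Yilmaz, Mar 11→Fong, Mar 12→Tanaka, Mar 13→Xiong, Mar 14→Tanaka, Mar 15→Xiong.
Loads: Fong 1/1, Pham 2/2, Xiong 2/2, Yilmaz 2/2, Tanaka 2/2, Delgado 0/2 — all within limits.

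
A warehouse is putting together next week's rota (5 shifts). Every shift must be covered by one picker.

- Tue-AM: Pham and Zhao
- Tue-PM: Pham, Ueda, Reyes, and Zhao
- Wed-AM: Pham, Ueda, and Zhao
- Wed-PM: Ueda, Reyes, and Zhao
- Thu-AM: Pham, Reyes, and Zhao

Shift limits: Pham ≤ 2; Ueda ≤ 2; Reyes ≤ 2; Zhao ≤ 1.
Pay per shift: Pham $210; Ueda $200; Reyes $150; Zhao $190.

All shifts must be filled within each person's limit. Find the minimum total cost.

$890

Picking the cheapest available picker for each shift independently would cost $830, but that ignores the shift limits.
An optimal schedule: Tue-AM→Zhao, Tue-PM→Ueda, Wed-AM→Ueda, Wed-PM→Reyes, Thu-AM→Reyes.
Total: 190 + 200 + 200 + 150 + 150 = $890.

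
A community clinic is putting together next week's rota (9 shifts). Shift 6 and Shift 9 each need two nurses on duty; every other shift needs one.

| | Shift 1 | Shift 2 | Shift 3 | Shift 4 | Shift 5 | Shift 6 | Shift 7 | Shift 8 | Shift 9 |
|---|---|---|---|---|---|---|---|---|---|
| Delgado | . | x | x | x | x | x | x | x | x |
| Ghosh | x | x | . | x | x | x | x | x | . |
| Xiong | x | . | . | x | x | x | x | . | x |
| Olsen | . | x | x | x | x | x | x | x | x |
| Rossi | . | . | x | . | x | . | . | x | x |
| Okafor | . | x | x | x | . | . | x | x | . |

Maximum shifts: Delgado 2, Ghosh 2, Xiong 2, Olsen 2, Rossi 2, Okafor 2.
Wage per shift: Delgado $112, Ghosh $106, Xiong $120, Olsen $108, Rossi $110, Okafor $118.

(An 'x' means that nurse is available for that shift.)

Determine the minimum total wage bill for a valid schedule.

Picking the cheapest available nurse for each shift independently would cost $1176, but that ignores the shift limits.
An optimal schedule: Shift 1→Ghosh, Shift 2→Ghosh, Shift 3→Olsen, Shift 4→Olsen, Shift 5→Rossi, Shift 6→Delgado+Xiong, Shift 7→Okafor, Shift 8→Okafor, Shift 9→Rossi+Delgado.
Total: 106 + 106 + 108 + 108 + 110 + 112 + 120 + 118 + 118 + 110 + 112 = $1228.

$1228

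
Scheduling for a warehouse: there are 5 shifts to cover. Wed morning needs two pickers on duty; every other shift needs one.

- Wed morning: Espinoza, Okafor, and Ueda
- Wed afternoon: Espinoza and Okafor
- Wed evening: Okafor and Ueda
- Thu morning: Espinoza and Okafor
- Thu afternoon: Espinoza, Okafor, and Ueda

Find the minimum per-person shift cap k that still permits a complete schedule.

2

With 3 pickers and 6 worker-slots to fill, someone must work at least ⌈6/3⌉ = 2 shifts, so k ≥ 2.
k = 2 works: Wed morning→Okafor+Ueda, Wed afternoon→Espinoza, Wed evening→Okafor, Thu morning→Espinoza, Thu afternoon→Ueda.
Loads: Espinoza 2, Okafor 2, Ueda 2 — all ≤ 2.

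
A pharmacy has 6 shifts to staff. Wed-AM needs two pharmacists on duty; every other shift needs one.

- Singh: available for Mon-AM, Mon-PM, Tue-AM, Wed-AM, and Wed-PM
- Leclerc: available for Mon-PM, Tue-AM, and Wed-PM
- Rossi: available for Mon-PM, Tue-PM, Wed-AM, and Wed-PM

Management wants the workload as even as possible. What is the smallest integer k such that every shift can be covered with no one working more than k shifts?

With 3 pharmacists and 7 worker-slots to fill, someone must work at least ⌈7/3⌉ = 3 shifts, so k ≥ 3.
k = 3 works: Mon-AM→Singh, Mon-PM→Leclerc, Tue-AM→Singh, Tue-PM→Rossi, Wed-AM→Singh+Rossi, Wed-PM→Leclerc.
Loads: Singh 3, Leclerc 2, Rossi 2 — all ≤ 3.

3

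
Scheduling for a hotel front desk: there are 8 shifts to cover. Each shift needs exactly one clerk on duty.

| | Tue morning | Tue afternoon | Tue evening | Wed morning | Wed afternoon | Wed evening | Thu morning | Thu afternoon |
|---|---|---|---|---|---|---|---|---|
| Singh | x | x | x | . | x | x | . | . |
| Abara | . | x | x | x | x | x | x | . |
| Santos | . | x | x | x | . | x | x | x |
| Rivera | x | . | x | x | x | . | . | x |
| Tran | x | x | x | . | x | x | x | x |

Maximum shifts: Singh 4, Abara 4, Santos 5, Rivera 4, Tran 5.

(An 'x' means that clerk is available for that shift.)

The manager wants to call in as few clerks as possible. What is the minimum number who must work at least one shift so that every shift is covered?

2

8 slots to fill and no one can take more than 5, so at least ⌈8/5⌉ = 2 clerks are needed.
Singh and Santos alone can cover everything: Tue morning→Singh, Tue afternoon→Singh, Tue evening→Singh, Wed morning→Santos, Wed afternoon→Singh, Wed evening→Santos, Thu morning→Santos, Thu afternoon→Santos.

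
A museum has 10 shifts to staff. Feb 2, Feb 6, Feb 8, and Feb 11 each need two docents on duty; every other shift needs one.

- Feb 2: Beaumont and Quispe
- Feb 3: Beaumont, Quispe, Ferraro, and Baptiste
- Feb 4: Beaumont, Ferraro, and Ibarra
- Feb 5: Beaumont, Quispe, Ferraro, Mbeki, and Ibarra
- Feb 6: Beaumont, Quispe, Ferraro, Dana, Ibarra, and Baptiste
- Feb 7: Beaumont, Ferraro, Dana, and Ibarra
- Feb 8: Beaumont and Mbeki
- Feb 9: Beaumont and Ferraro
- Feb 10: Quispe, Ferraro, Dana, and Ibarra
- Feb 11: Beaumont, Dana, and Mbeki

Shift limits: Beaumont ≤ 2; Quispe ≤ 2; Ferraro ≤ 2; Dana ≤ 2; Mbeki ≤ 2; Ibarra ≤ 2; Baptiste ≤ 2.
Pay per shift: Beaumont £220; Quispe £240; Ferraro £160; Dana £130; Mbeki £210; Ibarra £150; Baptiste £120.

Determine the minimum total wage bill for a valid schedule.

Feb 2 can only be covered by Beaumont and Quispe, so that assignment is forced.
Feb 8 can only be covered by Beaumont and Mbeki, so that assignment is forced.
Picking the cheapest available docent for each shift independently would cost £2320, but that ignores the shift limits.
An optimal schedule: Feb 2→Beaumont+Quispe, Feb 3→Baptiste, Feb 4→Ferraro, Feb 5→Ibarra, Feb 6→Ibarra+Baptiste, Feb 7→Dana, Feb 8→Beaumont+Mbeki, Feb 9→Ferraro, Feb 10→Quispe, Feb 11→Dana+Mbeki.
Total: 220 + 240 + 120 + 160 + 150 + 150 + 120 + 130 + 220 + 210 + 160 + 240 + 130 + 210 = £2460.

£2460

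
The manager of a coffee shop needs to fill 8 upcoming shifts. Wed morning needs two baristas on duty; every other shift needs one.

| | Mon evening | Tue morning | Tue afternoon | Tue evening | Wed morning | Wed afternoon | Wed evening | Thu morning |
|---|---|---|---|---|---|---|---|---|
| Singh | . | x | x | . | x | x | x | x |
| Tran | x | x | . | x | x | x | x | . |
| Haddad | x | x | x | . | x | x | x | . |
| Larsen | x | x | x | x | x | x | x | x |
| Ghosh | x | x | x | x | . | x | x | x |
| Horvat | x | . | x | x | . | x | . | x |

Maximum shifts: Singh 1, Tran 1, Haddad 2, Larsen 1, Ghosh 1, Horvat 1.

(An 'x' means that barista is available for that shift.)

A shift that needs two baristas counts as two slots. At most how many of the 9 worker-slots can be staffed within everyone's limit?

7

Total capacity across all baristas is 1+1+2+1+1+1 = 7, and 9 slots are needed, so at most 7 can be filled.
An assignment achieving 7: Mon evening→Haddad, Tue morning→Ghosh, Tue afternoon→Horvat, Tue evening→Tran, Wed morning→Singh+Haddad, Thu morning→Larsen.
Loads: Singh 1/1, Tran 1/1, Haddad 2/2, Larsen 1/1, Ghosh 1/1, Horvat 1/1.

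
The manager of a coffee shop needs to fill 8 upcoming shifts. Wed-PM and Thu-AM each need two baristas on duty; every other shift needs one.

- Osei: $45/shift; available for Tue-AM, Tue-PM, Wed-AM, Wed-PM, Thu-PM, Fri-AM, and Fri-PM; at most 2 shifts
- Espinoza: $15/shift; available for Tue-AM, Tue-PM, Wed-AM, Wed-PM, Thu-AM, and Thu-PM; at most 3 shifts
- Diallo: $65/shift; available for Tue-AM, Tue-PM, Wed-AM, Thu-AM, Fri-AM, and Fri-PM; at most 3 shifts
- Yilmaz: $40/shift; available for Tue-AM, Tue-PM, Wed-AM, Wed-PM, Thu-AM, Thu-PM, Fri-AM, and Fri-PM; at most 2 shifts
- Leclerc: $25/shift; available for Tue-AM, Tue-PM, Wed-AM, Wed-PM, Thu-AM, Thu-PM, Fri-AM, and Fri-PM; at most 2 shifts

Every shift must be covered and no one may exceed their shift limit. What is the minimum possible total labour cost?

$330

Picking the cheapest available barista for each shift independently would cost $190, but that ignores the shift limits.
An optimal schedule: Tue-AM→Espinoza, Tue-PM→Espinoza, Wed-AM→Osei, Wed-PM→Yilmaz+Osei, Thu-AM→Yilmaz+Diallo, Thu-PM→Espinoza, Fri-AM→Leclerc, Fri-PM→Leclerc.
Total: 15 + 15 + 45 + 40 + 45 + 40 + 65 + 15 + 25 + 25 = $330.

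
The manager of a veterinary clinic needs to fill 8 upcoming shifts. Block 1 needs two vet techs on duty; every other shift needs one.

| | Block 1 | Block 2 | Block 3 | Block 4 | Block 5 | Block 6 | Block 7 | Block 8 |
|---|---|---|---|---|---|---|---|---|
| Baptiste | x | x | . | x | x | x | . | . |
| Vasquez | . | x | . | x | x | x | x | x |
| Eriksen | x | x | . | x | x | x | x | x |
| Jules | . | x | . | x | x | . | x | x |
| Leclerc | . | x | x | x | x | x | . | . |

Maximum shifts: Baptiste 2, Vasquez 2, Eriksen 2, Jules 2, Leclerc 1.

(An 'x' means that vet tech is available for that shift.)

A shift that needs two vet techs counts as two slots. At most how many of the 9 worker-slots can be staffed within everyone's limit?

Total capacity across all vet techs is 2+2+2+2+1 = 9, and 9 slots are needed, so at most 9 can be filled.
An assignment achieving 9: Block 1→Baptiste+Eriksen, Block 2→Eriksen, Block 3→Leclerc, Block 4→Jules, Block 5→Jules, Block 6→Baptiste, Block 7→Vasquez, Block 8→Vasquez.
Loads: Baptiste 2/2, Vasquez 2/2, Eriksen 2/2, Jules 2/2, Leclerc 1/1.

9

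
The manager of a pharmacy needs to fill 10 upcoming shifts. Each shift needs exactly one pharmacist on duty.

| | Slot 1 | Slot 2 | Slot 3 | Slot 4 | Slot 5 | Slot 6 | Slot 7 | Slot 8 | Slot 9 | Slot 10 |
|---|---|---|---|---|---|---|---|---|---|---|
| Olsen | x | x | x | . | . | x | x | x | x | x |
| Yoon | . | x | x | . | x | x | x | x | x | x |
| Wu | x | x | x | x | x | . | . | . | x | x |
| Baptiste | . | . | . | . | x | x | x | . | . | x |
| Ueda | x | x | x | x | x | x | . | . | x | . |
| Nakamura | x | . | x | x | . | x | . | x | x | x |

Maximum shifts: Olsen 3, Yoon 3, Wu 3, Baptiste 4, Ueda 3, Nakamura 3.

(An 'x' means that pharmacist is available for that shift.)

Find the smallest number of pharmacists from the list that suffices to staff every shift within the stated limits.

10 slots to fill and no one can take more than 4, so at least ⌈10/4⌉ = 3 pharmacists are needed.
Olsen, Wu, and Baptiste alone can cover everything: Slot 1→Olsen, Slot 2→Olsen, Slot 3→Wu, Slot 4→Wu, Slot 5→Baptiste, Slot 6→Baptiste, Slot 7→Baptiste, Slot 8→Olsen, Slot 9→Wu, Slot 10→Baptiste.

3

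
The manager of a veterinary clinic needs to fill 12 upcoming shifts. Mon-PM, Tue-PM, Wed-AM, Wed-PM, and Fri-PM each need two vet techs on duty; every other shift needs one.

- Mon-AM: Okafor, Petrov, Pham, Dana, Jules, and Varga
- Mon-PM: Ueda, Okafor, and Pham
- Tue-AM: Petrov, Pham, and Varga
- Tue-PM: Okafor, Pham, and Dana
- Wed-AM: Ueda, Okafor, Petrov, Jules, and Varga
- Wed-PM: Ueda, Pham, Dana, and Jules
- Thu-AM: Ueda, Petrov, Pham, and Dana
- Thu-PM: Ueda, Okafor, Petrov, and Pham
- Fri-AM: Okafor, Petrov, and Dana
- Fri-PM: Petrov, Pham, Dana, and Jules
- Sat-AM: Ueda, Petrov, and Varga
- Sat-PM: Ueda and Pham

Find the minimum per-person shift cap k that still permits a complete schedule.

With 7 vet techs and 17 worker-slots to fill, someone must work at least ⌈17/7⌉ = 3 shifts, so k ≥ 3.
k = 3 works: Mon-AM→Pham, Mon-PM→Ueda+Okafor, Tue-AM→Petrov, Tue-PM→Okafor+Pham, Wed-AM→Jules+Varga, Wed-PM→Pham+Dana, Thu-AM→Petrov, Thu-PM→Petrov, Fri-AM→Okafor, Fri-PM→Dana+Jules, Sat-AM→Ueda, Sat-PM→Ueda.
Loads: Ueda 3, Okafor 3, Petrov 3, Pham 3, Dana 2, Jules 2, Varga 1 — all ≤ 3.

3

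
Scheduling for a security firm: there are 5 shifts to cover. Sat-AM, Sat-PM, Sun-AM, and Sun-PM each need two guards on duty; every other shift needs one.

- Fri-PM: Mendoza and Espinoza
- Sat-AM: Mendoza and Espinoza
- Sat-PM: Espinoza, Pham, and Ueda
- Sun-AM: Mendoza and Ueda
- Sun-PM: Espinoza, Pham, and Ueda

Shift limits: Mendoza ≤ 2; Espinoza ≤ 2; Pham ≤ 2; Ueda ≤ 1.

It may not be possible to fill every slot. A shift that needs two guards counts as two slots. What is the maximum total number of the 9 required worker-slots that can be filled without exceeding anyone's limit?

Total capacity across all guards is 2+2+2+1 = 7, and 9 slots are needed, so at most 7 can be filled.
An assignment achieving 7: Fri-PM→Mendoza, Sat-AM→Mendoza+Espinoza, Sat-PM→Espinoza+Pham, Sun-AM→Ueda, Sun-PM→Pham.
Loads: Mendoza 2/2, Espinoza 2/2, Pham 2/2, Ueda 1/1.

7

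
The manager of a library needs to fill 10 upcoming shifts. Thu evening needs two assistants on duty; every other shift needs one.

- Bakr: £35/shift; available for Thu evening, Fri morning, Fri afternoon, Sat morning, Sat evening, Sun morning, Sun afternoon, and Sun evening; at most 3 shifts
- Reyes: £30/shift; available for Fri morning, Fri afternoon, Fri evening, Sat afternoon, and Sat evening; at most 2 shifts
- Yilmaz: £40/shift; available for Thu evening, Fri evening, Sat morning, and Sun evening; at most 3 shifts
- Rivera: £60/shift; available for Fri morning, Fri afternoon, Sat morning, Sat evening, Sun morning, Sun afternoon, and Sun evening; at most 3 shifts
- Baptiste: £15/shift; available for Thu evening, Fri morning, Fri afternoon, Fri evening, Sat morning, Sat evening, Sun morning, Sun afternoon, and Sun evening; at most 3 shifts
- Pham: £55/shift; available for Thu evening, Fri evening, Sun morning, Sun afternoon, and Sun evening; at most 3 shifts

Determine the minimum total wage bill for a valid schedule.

£330

Sat afternoon can only be covered by Reyes, so that assignment is forced.
Picking the cheapest available assistant for each shift independently would cost £200, but that ignores the shift limits.
An optimal schedule: Thu evening→Bakr+Yilmaz, Fri morning→Baptiste, Fri afternoon→Baptiste, Fri evening→Baptiste, Sat morning→Yilmaz, Sat afternoon→Reyes, Sat evening→Reyes, Sun morning→Bakr, Sun afternoon→Bakr, Sun evening→Yilmaz.
Total: 35 + 40 + 15 + 15 + 15 + 40 + 30 + 30 + 35 + 35 + 40 = £330.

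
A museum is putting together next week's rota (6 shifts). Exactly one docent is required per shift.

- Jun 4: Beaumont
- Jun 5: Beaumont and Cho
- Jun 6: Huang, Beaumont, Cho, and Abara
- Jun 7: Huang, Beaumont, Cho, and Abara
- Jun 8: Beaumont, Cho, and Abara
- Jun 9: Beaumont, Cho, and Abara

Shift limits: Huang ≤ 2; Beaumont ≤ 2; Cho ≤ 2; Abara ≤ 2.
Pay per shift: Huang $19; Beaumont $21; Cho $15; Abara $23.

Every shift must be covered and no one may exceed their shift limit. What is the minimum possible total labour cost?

$110

Jun 4 can only be covered by Beaumont, so that assignment is forced.
Picking the cheapest available docent for each shift independently would cost $96, but that ignores the shift limits.
An optimal schedule: Jun 4→Beaumont, Jun 5→Beaumont, Jun 6→Huang, Jun 7→Huang, Jun 8→Cho, Jun 9→Cho.
Total: 21 + 21 + 19 + 19 + 15 + 15 = $110.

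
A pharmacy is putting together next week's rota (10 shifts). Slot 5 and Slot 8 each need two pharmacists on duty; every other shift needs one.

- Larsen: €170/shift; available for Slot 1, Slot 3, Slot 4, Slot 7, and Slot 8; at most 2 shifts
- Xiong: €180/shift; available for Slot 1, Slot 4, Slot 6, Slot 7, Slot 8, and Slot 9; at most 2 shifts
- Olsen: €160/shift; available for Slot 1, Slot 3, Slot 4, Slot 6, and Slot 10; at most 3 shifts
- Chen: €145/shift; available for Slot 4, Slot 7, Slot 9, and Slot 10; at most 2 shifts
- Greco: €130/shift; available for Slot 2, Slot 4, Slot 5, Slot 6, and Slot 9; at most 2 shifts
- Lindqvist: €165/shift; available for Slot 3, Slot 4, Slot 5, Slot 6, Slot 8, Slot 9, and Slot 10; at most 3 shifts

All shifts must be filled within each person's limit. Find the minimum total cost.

Slot 2 can only be covered by Greco, so that assignment is forced.
Slot 5 can only be covered by Greco and Lindqvist, so that assignment is forced.
Picking the cheapest available pharmacist for each shift independently would cost €1760, but that ignores the shift limits.
An optimal schedule: Slot 1→Olsen, Slot 2→Greco, Slot 3→Olsen, Slot 4→Larsen, Slot 5→Greco+Lindqvist, Slot 6→Olsen, Slot 7→Chen, Slot 8→Lindqvist+Larsen, Slot 9→Lindqvist, Slot 10→Chen.
Total: 160 + 130 + 160 + 170 + 130 + 165 + 160 + 145 + 165 + 170 + 165 + 145 = €1865.

€1865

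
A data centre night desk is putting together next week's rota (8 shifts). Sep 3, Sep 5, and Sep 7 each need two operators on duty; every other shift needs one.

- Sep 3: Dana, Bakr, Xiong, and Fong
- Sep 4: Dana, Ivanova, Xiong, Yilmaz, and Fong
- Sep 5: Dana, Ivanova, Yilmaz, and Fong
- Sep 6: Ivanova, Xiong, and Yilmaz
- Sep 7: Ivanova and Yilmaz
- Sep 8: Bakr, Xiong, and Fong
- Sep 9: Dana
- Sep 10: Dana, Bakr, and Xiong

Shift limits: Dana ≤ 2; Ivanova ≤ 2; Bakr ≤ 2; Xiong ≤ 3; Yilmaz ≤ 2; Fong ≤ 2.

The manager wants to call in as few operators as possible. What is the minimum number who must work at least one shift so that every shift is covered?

5

11 slots to fill and no one can take more than 3, so at least ⌈11/3⌉ = 4 operators are needed.
Any 4 operators together have capacity at most 3+2+2+2 = 9 < 11 slots, so 4 can never suffice.
Dana, Ivanova, Bakr, Xiong, and Yilmaz alone can cover everything: Sep 3→Dana+Bakr, Sep 4→Xiong, Sep 5→Ivanova+Yilmaz, Sep 6→Xiong, Sep 7→Ivanova+Yilmaz, Sep 8→Bakr, Sep 9→Dana, Sep 10→Xiong.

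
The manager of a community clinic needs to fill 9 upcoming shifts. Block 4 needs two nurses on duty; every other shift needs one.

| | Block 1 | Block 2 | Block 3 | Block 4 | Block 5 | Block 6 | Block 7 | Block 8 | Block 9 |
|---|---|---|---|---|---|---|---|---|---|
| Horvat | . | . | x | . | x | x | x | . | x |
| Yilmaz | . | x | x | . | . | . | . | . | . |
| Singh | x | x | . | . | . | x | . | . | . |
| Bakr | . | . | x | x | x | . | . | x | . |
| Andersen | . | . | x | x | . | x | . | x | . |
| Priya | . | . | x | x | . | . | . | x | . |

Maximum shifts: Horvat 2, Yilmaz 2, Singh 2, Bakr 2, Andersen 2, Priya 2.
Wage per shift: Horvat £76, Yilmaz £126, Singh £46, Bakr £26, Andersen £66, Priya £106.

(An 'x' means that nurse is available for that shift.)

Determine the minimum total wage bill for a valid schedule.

Block 1 can only be covered by Singh, so that assignment is forced.
Block 7 can only be covered by Horvat, so that assignment is forced.
Block 9 can only be covered by Horvat, so that assignment is forced.
Picking the cheapest available nurse for each shift independently would cost £460, but that ignores the shift limits.
An optimal schedule: Block 1→Singh, Block 2→Singh, Block 3→Priya, Block 4→Bakr+Andersen, Block 5→Bakr, Block 6→Andersen, Block 7→Horvat, Block 8→Priya, Block 9→Horvat.
Total: 46 + 46 + 106 + 26 + 66 + 26 + 66 + 76 + 106 + 76 = £640.

£640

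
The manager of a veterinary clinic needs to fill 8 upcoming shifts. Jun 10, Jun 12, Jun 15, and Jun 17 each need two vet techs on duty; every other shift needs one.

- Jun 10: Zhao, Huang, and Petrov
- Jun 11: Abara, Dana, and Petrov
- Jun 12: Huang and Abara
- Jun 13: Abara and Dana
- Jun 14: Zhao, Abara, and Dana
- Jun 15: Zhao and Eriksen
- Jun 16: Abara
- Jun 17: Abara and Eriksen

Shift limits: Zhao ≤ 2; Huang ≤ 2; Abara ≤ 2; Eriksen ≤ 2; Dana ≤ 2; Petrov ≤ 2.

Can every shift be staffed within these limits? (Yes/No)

No

Total capacity is 12 and 12 slots are needed, so capacity alone doesn't rule it out.
Shifts {Jun 12, Jun 16, Jun 17} need 5 worker-slots in total, but the vet techs available for any of those shifts (Huang, Abara, and Eriksen) can supply at most 4 among them. So no valid schedule exists.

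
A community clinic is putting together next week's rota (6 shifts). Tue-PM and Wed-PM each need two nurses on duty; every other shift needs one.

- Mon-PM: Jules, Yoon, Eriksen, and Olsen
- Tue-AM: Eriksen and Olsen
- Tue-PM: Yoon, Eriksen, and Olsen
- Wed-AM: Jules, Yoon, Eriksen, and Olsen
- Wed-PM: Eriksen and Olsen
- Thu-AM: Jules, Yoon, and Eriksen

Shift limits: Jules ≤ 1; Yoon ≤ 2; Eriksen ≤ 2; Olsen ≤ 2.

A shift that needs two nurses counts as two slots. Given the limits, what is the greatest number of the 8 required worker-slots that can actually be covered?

7

Total capacity across all nurses is 1+2+2+2 = 7, and 8 slots are needed, so at most 7 can be filled.
An assignment achieving 7: Mon-PM→Yoon, Tue-AM→Eriksen, Tue-PM→Yoon+Olsen, Wed-PM→Eriksen+Olsen, Thu-AM→Jules.
Loads: Jules 1/1, Yoon 2/2, Eriksen 2/2, Olsen 2/2.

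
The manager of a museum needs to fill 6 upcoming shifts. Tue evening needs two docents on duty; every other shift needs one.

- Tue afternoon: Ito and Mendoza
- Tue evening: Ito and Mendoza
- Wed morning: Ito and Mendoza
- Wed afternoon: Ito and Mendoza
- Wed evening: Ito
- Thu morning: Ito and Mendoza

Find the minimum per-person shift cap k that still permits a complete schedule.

With 2 docents and 7 worker-slots to fill, someone must work at least ⌈7/2⌉ = 4 shifts, so k ≥ 4.
k = 4 works: Tue afternoon→Ito, Tue evening→Ito+Mendoza, Wed morning→Ito, Wed afternoon→Mendoza, Wed evening→Ito, Thu morning→Mendoza.
Loads: Ito 4, Mendoza 3 — all ≤ 4.

4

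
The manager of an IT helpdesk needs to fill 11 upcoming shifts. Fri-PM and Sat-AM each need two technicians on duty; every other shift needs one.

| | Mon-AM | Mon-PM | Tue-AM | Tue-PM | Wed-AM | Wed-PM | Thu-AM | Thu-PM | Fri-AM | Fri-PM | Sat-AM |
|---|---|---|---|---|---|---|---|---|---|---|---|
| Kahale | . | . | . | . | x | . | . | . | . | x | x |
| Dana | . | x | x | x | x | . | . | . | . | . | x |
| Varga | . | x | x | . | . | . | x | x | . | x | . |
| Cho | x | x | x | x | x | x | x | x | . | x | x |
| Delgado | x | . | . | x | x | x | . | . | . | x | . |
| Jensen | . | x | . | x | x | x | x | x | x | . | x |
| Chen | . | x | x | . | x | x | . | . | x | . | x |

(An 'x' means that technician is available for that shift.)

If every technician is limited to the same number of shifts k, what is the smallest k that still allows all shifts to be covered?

With 7 technicians and 13 worker-slots to fill, someone must work at least ⌈13/7⌉ = 2 shifts, so k ≥ 2.
k = 2 works: Mon-AM→Cho, Mon-PM→Jensen, Tue-AM→Dana, Tue-PM→Dana, Wed-AM→Delgado, Wed-PM→Cho, Thu-AM→Varga, Thu-PM→Varga, Fri-AM→Jensen, Fri-PM→Kahale+Delgado, Sat-AM→Kahale+Chen.
Loads: Kahale 2, Dana 2, Varga 2, Cho 2, Delgado 2, Jensen 2, Chen 1 — all ≤ 2.

2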